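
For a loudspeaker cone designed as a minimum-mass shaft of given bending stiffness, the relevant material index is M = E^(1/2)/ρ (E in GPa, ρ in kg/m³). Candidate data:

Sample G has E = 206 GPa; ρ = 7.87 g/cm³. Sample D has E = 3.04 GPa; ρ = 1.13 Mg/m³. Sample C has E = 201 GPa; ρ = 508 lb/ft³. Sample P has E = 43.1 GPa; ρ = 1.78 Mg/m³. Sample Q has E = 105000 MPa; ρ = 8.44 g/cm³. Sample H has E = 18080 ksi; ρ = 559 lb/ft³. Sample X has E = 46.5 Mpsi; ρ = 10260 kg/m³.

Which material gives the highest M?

After converting to SI:
  sample G: E = 206.0 GPa, ρ = 7870 kg/m³
  sample D: E = 3.040 GPa, ρ = 1130 kg/m³
  sample C: E = 201.0 GPa, ρ = 8137 kg/m³
  sample P: E = 43.10 GPa, ρ = 1780 kg/m³
  sample Q: E = 105.0 GPa, ρ = 8440 kg/m³
  sample H: E = 124.7 GPa, ρ = 8954 kg/m³
  sample X: E = 320.6 GPa, ρ = 10260 kg/m³
  sample P: M = 3.69×10⁻³
  sample G: M = 1.82×10⁻³
  sample X: M = 1.75×10⁻³
  sample C: M = 1.74×10⁻³
  sample D: M = 1.54×10⁻³
  sample H: M = 1.25×10⁻³
  sample Q: M = 1.21×10⁻³
The maximum is for sample P.

sample P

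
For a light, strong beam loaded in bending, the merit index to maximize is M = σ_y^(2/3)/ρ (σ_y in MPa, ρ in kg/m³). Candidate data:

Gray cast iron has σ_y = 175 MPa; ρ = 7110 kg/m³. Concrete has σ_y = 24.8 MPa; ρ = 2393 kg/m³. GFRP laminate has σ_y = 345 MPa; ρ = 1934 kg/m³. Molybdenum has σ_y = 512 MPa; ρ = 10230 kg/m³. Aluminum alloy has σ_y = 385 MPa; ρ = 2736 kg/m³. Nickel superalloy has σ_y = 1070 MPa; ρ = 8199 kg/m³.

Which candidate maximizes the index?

Evaluate M for each candidate:
  GFRP laminate: M = 25.4×10⁻³
  aluminum alloy: M = 19.3×10⁻³
  nickel superalloy: M = 12.8×10⁻³
  molybdenum: M = 6.26×10⁻³
  gray cast iron: M = 4.40×10⁻³
  concrete: M = 3.55×10⁻³
GFRP laminate ranks first.

GFRP laminate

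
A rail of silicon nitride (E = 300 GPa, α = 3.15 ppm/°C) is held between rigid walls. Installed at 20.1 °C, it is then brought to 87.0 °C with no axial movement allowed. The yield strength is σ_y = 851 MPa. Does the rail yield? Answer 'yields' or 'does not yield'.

ΔT = 66.90 K. Constrained thermal stress σ = E·α·ΔT = 300.0×10³ MPa × 3.15×10⁻⁶ × 66.90 = 63.2 MPa (compressive).
Compare to σ_y = 851 MPa: σ < σ_y, so it does not yield.

does not yield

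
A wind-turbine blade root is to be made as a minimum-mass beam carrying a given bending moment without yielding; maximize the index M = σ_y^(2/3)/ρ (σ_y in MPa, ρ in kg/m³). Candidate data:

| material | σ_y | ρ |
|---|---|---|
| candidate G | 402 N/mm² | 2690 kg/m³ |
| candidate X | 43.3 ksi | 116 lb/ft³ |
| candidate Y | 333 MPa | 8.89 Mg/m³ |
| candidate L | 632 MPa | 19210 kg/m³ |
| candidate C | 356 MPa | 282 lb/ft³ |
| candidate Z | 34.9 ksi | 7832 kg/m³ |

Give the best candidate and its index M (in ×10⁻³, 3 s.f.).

Putting every candidate on a common basis:
  candidate G: σ_y = 402.0 MPa, ρ = 2690 kg/m³
  candidate X: σ_y = 298.5 MPa, ρ = 1858 kg/m³
  candidate Y: σ_y = 333.0 MPa, ρ = 8890 kg/m³
  candidate L: σ_y = 632.0 MPa, ρ = 19210 kg/m³
  candidate C: σ_y = 356.0 MPa, ρ = 4517 kg/m³
  candidate Z: σ_y = 240.6 MPa, ρ = 7832 kg/m³
  candidate X: M = 24.0×10⁻³
  candidate G: M = 20.2×10⁻³
  candidate C: M = 11.1×10⁻³
  candidate Y: M = 5.40×10⁻³
  candidate Z: M = 4.94×10⁻³
  candidate L: M = 3.83×10⁻³
Candidate X ranks first.

candidate X, M = 24.0×10⁻³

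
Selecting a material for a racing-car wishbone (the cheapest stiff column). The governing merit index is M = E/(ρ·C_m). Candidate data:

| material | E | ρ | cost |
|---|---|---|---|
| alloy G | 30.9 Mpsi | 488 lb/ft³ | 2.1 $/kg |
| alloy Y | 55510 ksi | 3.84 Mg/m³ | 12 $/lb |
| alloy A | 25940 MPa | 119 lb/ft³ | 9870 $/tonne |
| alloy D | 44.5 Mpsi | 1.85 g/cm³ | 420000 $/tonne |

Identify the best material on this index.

alloy G

Convert each candidate to consistent units, then evaluate M:
  alloy G: E = 213.0 GPa, ρ = 7817 kg/m³, cost = 2.100 $/kg
  alloy Y: E = 382.7 GPa, ρ = 3840 kg/m³, cost = 26.46 $/kg
  alloy A: E = 25.94 GPa, ρ = 1906 kg/m³, cost = 9.870 $/kg
  alloy D: E = 306.8 GPa, ρ = 1850 kg/m³, cost = 420.0 $/kg
  alloy G: M = 13.0 MN·m per $
  alloy Y: M = 3.77 MN·m per $
  alloy A: M = 1.38 MN·m per $
  alloy D: M = 0.395 MN·m per $
Highest index: alloy G.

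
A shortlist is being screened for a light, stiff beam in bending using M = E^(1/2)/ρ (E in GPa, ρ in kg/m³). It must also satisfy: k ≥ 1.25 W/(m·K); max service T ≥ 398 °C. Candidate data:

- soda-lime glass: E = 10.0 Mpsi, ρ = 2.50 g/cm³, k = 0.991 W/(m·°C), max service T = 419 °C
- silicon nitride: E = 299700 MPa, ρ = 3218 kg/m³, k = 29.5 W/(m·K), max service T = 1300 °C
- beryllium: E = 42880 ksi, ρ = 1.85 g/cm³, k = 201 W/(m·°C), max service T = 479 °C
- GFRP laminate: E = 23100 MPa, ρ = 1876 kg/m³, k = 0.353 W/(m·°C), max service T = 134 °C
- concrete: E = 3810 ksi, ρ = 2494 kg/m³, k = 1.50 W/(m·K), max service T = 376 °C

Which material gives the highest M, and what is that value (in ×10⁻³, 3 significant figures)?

beryllium, M = 9.29×10⁻³

Screen on constraints: k ≥ 1.25 W/(m·K); max service T ≥ 398 °C. Survivors: silicon nitride, beryllium.
In SI units:
  silicon nitride: E = 299.7 GPa, ρ = 3218 kg/m³
  beryllium: E = 295.6 GPa, ρ = 1850 kg/m³
  beryllium: M = 9.29×10⁻³
  silicon nitride: M = 5.38×10⁻³
Beryllium ranks first.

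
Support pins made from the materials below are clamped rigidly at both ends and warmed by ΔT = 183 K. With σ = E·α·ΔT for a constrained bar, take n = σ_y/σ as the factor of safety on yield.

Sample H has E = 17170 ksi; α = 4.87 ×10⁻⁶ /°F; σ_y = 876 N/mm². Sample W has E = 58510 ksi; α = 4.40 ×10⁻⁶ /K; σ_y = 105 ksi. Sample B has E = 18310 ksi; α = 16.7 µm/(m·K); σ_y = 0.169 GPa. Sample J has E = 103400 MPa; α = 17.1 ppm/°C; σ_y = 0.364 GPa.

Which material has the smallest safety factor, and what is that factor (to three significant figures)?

Converting E to GPa, α to ×10⁻⁶/K, σ_y to MPa, then σ and n for each:
  sample H: E = 118.4, α = 8.77, σ_y = 876.0 → σ = 190 MPa, n = 4.61
  sample W: E = 403.4, α = 4.40, σ_y = 723.9 → σ = 325 MPa, n = 2.23
  sample B: E = 126.2, α = 16.7, σ_y = 169.0 → σ = 386 MPa, n = 0.438
  sample J: E = 103.4, α = 17.1, σ_y = 364.0 → σ = 324 MPa, n = 1.12
The minimum is sample B at n = 0.438.

sample B, n = 0.438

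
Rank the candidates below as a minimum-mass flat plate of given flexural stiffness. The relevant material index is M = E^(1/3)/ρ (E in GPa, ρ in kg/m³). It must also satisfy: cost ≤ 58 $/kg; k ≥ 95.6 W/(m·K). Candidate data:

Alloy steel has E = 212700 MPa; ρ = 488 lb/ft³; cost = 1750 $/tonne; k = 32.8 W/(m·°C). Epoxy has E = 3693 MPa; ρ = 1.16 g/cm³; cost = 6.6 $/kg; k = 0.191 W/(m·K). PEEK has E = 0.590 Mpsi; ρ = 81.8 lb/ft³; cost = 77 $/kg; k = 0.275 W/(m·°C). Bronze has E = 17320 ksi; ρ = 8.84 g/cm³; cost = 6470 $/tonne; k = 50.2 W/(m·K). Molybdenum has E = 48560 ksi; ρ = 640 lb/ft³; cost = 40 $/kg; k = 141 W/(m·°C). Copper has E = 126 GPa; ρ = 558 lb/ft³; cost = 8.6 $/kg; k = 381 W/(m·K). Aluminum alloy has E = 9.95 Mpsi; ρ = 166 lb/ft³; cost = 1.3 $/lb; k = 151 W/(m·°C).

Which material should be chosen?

aluminum alloy

Screen on constraints: cost ≤ 58 $/kg; k ≥ 95.6 W/(m·K). Survivors: molybdenum, copper, aluminum alloy.
In SI units:
  molybdenum: E = 334.8 GPa, ρ = 10250 kg/m³
  copper: E = 126.0 GPa, ρ = 8938 kg/m³
  aluminum alloy: E = 68.60 GPa, ρ = 2659 kg/m³
  aluminum alloy: M = 1.54×10⁻³
  molybdenum: M = 0.677×10⁻³
  copper: M = 0.561×10⁻³
Highest index: aluminum alloy.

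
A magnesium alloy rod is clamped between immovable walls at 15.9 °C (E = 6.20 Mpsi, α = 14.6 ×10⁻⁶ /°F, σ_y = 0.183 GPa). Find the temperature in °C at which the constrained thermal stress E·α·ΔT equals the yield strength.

E = 6.20 Mpsi = 42.75 GPa.
α = 14.6×10⁻⁶/°F × 9/5 = 26.3×10⁻⁶/K.
σ_y = 0.183 GPa = 183.0 MPa.
E·α·ΔT = 183.0 MPa ⇒ ΔT = 183.0 / (42.75×10³ × 26.3×10⁻⁶) = 162.9 K.
T = 15.9 + 162.9 = 178.8 °C.

179 °C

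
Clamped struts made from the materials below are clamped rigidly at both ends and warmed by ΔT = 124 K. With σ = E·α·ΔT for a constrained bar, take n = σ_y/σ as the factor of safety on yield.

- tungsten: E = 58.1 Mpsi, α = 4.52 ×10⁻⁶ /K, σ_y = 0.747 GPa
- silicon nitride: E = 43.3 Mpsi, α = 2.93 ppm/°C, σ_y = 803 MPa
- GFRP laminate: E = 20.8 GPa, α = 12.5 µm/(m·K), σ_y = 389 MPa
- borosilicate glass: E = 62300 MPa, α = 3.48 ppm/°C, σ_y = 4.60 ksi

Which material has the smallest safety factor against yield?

Converting E to GPa, α to ×10⁻⁶/K, σ_y to MPa, then σ and n for each:
  tungsten: E = 400.6, α = 4.52, σ_y = 747.0 → σ = 225 MPa, n = 3.33
  silicon nitride: E = 298.5, α = 2.93, σ_y = 803.0 → σ = 108 MPa, n = 7.40
  GFRP laminate: E = 20.80, α = 12.5, σ_y = 389.0 → σ = 32.2 MPa, n = 12.1
  borosilicate glass: E = 62.30, α = 3.48, σ_y = 31.72 → σ = 26.9 MPa, n = 1.18
Smallest n: borosilicate glass with n = 1.18.

borosilicate glass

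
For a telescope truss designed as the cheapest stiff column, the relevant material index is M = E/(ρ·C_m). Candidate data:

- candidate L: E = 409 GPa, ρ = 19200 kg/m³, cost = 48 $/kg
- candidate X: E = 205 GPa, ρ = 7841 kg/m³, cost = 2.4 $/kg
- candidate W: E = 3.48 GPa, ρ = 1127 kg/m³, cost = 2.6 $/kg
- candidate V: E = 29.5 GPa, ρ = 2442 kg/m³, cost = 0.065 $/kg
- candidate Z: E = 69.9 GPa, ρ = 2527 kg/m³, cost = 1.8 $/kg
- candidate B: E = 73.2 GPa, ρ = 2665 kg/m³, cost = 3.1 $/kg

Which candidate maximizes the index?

Evaluate M for each candidate:
  candidate V: M = 186 MN·m per $
  candidate Z: M = 15.4 MN·m per $
  candidate X: M = 10.9 MN·m per $
  candidate B: M = 8.86 MN·m per $
  candidate W: M = 1.19 MN·m per $
  candidate L: M = 0.444 MN·m per $
The maximum is for candidate V.

candidate V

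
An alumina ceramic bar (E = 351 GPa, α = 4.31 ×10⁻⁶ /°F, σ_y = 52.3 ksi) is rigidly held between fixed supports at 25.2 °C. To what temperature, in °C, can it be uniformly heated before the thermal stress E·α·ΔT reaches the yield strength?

α = 4.31×10⁻⁶/°F × 9/5 = 7.76×10⁻⁶/K.
σ_y = 52.3 ksi = 360.6 MPa.
E·α·ΔT = 360.6 MPa ⇒ ΔT = 360.6 / (351.0×10³ × 7.76×10⁻⁶) = 132.4 K.
T = 25.2 + 132.4 = 157.6 °C.

158 °C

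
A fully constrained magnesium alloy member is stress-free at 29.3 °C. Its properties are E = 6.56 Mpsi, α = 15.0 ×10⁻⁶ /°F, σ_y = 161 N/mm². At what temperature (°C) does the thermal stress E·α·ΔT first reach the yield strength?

161 °C

E = 6.56 Mpsi = 45.23 GPa.
α = 15.0×10⁻⁶/°F × 9/5 = 27.0×10⁻⁶/K.
σ_y = 161 N/mm² = 161.0 MPa.
E·α·ΔT = 161.0 MPa ⇒ ΔT = 161.0 / (45.23×10³ × 27.0×10⁻⁶) = 131.8 K.
T = 29.3 + 131.8 = 161.1 °C.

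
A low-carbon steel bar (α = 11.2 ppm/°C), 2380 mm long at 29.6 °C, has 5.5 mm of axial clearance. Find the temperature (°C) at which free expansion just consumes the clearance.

α·L₀·ΔT = 5.5 mm ⇒ ΔT = 5.5 / (11.2×10⁻⁶ × 2380.0) = 206.3 K.
T = 29.6 + 206.3 = 235.9 °C.

236 °C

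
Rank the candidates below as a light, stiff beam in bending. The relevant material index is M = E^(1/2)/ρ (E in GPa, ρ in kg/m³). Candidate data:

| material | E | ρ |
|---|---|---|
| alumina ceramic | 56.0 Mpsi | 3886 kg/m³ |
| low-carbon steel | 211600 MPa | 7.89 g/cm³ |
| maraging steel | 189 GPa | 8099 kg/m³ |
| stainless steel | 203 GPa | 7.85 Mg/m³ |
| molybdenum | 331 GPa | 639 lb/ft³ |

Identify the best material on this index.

alumina ceramic

Putting every candidate on a common basis:
  alumina ceramic: E = 386.1 GPa, ρ = 3886 kg/m³
  low-carbon steel: E = 211.6 GPa, ρ = 7890 kg/m³
  maraging steel: E = 189.0 GPa, ρ = 8099 kg/m³
  stainless steel: E = 203.0 GPa, ρ = 7850 kg/m³
  molybdenum: E = 331.0 GPa, ρ = 10240 kg/m³
  alumina ceramic: M = 5.06×10⁻³
  low-carbon steel: M = 1.84×10⁻³
  stainless steel: M = 1.82×10⁻³
  molybdenum: M = 1.78×10⁻³
  maraging steel: M = 1.70×10⁻³
The maximum is for alumina ceramic.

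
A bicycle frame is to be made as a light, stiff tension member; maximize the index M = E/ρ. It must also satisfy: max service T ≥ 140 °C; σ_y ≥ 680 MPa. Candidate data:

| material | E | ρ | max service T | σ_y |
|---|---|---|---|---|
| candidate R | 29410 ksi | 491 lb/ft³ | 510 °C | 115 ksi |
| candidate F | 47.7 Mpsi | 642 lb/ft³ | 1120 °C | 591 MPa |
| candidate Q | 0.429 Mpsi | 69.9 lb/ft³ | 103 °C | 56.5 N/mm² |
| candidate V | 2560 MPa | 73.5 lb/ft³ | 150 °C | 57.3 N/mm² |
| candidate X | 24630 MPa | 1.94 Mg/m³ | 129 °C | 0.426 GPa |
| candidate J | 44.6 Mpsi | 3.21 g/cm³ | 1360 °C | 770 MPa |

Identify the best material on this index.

Screen on constraints: max service T ≥ 140 °C; σ_y ≥ 680 MPa. Survivors: candidate R, candidate J.
After converting to SI:
  candidate R: E = 202.8 GPa, ρ = 7865 kg/m³
  candidate J: E = 307.5 GPa, ρ = 3210 kg/m³
  candidate J: M = 95.8 MN·m/kg
  candidate R: M = 25.8 MN·m/kg
Highest index: candidate J.

candidate J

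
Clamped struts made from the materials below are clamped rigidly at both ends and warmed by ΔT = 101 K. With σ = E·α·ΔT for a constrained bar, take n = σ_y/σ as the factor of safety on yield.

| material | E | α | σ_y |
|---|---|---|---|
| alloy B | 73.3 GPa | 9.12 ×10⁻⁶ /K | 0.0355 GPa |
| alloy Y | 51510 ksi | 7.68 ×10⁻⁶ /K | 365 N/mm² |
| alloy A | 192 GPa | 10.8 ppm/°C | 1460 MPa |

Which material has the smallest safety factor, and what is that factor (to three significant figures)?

alloy B, n = 0.526

Converting E to GPa, α to ×10⁻⁶/K, σ_y to MPa, then σ and n for each:
  alloy B: E = 73.30, α = 9.12, σ_y = 35.50 → σ = 67.5 MPa, n = 0.526
  alloy Y: E = 355.1, α = 7.68, σ_y = 365.0 → σ = 275 MPa, n = 1.32
  alloy A: E = 192.0, α = 10.8, σ_y = 1460 → σ = 209 MPa, n = 6.97
Smallest n: alloy B with n = 0.526.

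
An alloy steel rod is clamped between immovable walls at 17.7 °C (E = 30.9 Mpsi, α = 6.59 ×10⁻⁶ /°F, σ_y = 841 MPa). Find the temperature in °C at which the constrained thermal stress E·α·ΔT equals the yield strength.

350 °C

E = 30.9 Mpsi = 213.0 GPa.
α = 6.59×10⁻⁶/°F × 9/5 = 11.9×10⁻⁶/K.
E·α·ΔT = 841.0 MPa ⇒ ΔT = 841.0 / (213.0×10³ × 11.9×10⁻⁶) = 332.8 K.
T = 17.7 + 332.8 = 350.5 °C.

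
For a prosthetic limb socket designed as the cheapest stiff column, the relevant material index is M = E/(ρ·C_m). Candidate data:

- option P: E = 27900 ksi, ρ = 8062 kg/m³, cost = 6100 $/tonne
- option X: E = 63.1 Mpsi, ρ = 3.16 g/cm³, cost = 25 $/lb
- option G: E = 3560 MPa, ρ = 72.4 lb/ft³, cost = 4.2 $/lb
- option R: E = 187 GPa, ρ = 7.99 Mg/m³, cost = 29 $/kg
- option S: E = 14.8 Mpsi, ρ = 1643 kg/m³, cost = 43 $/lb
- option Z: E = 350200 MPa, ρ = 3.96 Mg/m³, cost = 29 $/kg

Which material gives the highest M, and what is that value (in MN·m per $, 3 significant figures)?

Normalizing units and computing the index:
  option P: E = 192.4 GPa, ρ = 8062 kg/m³, cost = 6.100 $/kg
  option X: E = 435.1 GPa, ρ = 3160 kg/m³, cost = 55.11 $/kg
  option G: E = 3.560 GPa, ρ = 1160 kg/m³, cost = 9.259 $/kg
  option R: E = 187.0 GPa, ρ = 7990 kg/m³, cost = 29.00 $/kg
  option S: E = 102.0 GPa, ρ = 1643 kg/m³, cost = 94.80 $/kg
  option Z: E = 350.2 GPa, ρ = 3960 kg/m³, cost = 29.00 $/kg
  option P: M = 3.91 MN·m per $
  option Z: M = 3.05 MN·m per $
  option X: M = 2.50 MN·m per $
  option R: M = 0.807 MN·m per $
  option S: M = 0.655 MN·m per $
  option G: M = 0.332 MN·m per $
The maximum is for option P.

option P, M = 3.91 MN·m per $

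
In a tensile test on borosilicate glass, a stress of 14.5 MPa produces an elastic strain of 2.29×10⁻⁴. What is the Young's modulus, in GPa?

63.3 GPa

E = σ/ε = 14.5 MPa / 2.29×10⁻⁴ = 63320 MPa = 63.3 GPa.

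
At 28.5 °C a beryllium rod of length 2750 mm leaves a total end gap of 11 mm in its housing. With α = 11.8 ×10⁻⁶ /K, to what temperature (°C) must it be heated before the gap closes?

α·L₀·ΔT = 11.0 mm ⇒ ΔT = 11.0 / (11.8×10⁻⁶ × 2750.0) = 339.0 K.
T = 28.5 + 339.0 = 367.5 °C.

367 °C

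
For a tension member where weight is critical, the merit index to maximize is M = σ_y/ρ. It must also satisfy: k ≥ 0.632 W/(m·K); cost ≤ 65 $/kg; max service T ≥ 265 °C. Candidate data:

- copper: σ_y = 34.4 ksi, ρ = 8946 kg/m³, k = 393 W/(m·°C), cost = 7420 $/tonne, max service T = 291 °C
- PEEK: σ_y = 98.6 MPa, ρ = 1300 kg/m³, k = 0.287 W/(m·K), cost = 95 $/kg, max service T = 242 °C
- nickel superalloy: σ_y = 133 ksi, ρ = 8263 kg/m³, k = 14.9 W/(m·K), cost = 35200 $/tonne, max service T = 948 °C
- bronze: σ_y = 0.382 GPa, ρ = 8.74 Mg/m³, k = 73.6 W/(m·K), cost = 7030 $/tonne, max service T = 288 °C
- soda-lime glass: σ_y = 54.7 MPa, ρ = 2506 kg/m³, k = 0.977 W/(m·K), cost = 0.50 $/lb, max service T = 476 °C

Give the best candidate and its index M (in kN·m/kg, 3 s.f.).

Screen on constraints: k ≥ 0.632 W/(m·K); cost ≤ 65 $/kg; max service T ≥ 265 °C. Survivors: copper, nickel superalloy, bronze, soda-lime glass.
Normalizing units and computing the index:
  copper: σ_y = 237.2 MPa, ρ = 8946 kg/m³
  nickel superalloy: σ_y = 917.0 MPa, ρ = 8263 kg/m³
  bronze: σ_y = 382.0 MPa, ρ = 8740 kg/m³
  soda-lime glass: σ_y = 54.70 MPa, ρ = 2506 kg/m³
  nickel superalloy: M = 111 kN·m/kg
  bronze: M = 43.7 kN·m/kg
  copper: M = 26.5 kN·m/kg
  soda-lime glass: M = 21.8 kN·m/kg
Nickel superalloy ranks first.

nickel superalloy, M = 111 kN·m/kg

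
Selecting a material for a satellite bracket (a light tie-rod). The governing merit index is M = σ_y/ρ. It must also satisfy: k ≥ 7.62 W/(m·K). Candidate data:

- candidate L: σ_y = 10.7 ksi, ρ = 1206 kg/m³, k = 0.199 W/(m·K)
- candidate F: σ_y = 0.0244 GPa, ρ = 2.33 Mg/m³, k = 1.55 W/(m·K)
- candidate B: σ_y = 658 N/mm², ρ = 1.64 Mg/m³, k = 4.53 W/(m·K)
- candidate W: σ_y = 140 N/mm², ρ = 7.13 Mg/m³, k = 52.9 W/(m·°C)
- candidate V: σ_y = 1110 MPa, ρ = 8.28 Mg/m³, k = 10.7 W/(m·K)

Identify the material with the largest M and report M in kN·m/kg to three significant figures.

Screen on constraints: k ≥ 7.62 W/(m·K). Survivors: candidate W, candidate V.
After converting to SI:
  candidate W: σ_y = 140.0 MPa, ρ = 7130 kg/m³
  candidate V: σ_y = 1110 MPa, ρ = 8280 kg/m³
  candidate V: M = 134 kN·m/kg
  candidate W: M = 19.6 kN·m/kg
Highest index: candidate V.

candidate V, M = 134 kN·m/kg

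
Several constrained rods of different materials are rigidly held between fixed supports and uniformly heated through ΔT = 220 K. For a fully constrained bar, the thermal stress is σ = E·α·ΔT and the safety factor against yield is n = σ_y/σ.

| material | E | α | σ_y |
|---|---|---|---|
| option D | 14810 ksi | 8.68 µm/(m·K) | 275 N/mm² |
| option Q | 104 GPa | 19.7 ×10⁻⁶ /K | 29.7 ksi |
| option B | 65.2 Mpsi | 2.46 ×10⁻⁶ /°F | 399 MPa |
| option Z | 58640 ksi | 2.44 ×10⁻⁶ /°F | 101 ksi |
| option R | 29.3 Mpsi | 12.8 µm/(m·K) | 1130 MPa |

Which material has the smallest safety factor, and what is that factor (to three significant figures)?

option Q, n = 0.454

Per material, after unit conversion:
  option D: E = 102.1, α = 8.68, σ_y = 275.0 → σ = 195 MPa, n = 1.41
  option Q: E = 104.0, α = 19.7, σ_y = 204.8 → σ = 451 MPa, n = 0.454
  option B: E = 449.5, α = 4.43, σ_y = 399.0 → σ = 438 MPa, n = 0.911
  option Z: E = 404.3, α = 4.39, σ_y = 696.4 → σ = 391 MPa, n = 1.78
  option R: E = 202.0, α = 12.8, σ_y = 1130 → σ = 569 MPa, n = 1.99
The minimum is option Q at n = 0.454.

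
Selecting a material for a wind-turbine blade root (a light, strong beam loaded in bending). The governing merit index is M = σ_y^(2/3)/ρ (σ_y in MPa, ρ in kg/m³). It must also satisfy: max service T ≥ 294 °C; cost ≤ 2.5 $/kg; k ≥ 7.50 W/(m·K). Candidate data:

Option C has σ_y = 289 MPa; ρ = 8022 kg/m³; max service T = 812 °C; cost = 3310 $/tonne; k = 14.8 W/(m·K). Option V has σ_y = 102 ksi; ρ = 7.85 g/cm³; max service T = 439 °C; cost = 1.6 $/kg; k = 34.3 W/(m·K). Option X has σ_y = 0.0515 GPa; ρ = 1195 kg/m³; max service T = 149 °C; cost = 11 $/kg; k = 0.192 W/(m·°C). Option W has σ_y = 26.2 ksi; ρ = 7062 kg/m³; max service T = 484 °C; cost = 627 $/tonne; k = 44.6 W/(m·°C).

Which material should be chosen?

option V

Screen on constraints: max service T ≥ 294 °C; cost ≤ 2.5 $/kg; k ≥ 7.50 W/(m·K). Survivors: option V, option W.
In SI units:
  option V: σ_y = 703.3 MPa, ρ = 7850 kg/m³
  option W: σ_y = 180.6 MPa, ρ = 7062 kg/m³
  option V: M = 10.1×10⁻³
  option W: M = 4.53×10⁻³
Option V ranks first.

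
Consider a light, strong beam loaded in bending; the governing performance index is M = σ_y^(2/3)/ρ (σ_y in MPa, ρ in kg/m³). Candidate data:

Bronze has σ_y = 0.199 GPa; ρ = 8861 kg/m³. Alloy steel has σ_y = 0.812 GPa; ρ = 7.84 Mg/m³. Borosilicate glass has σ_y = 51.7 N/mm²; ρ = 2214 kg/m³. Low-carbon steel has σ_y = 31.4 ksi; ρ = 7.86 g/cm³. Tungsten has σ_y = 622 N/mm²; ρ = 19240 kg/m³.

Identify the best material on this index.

Normalizing units and computing the index:
  bronze: σ_y = 199.0 MPa, ρ = 8861 kg/m³
  alloy steel: σ_y = 812.0 MPa, ρ = 7840 kg/m³
  borosilicate glass: σ_y = 51.70 MPa, ρ = 2214 kg/m³
  low-carbon steel: σ_y = 216.5 MPa, ρ = 7860 kg/m³
  tungsten: σ_y = 622.0 MPa, ρ = 19240 kg/m³
  alloy steel: M = 11.1×10⁻³
  borosilicate glass: M = 6.27×10⁻³
  low-carbon steel: M = 4.59×10⁻³
  bronze: M = 3.85×10⁻³
  tungsten: M = 3.79×10⁻³
Alloy steel ranks first.

alloy steel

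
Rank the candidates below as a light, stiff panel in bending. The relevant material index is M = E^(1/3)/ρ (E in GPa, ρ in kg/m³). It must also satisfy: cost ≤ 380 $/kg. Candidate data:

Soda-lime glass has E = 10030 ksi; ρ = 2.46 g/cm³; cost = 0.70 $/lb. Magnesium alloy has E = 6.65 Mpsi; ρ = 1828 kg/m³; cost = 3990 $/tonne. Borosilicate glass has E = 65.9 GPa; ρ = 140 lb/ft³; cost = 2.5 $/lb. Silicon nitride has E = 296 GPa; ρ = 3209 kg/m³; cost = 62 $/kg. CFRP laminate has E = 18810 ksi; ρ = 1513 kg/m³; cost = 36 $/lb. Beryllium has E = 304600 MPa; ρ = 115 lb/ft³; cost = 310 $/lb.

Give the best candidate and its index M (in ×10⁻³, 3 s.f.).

CFRP laminate, M = 3.35×10⁻³

Screen on constraints: cost ≤ 380 $/kg. Survivors: soda-lime glass, magnesium alloy, borosilicate glass, silicon nitride, CFRP laminate.
After converting to SI:
  soda-lime glass: E = 69.15 GPa, ρ = 2460 kg/m³
  magnesium alloy: E = 45.85 GPa, ρ = 1828 kg/m³
  borosilicate glass: E = 65.90 GPa, ρ = 2243 kg/m³
  silicon nitride: E = 296.0 GPa, ρ = 3209 kg/m³
  CFRP laminate: E = 129.7 GPa, ρ = 1513 kg/m³
  CFRP laminate: M = 3.35×10⁻³
  silicon nitride: M = 2.08×10⁻³
  magnesium alloy: M = 1.96×10⁻³
  borosilicate glass: M = 1.80×10⁻³
  soda-lime glass: M = 1.67×10⁻³
The maximum is for CFRP laminate.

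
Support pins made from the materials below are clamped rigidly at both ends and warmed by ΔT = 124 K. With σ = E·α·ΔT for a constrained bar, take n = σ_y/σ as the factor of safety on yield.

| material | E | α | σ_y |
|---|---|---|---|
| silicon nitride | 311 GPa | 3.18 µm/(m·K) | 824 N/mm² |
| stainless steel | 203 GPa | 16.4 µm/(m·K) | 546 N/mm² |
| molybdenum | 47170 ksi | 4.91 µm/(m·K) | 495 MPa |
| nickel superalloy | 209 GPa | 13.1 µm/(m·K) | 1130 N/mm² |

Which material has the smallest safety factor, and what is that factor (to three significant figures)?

stainless steel, n = 1.32

With everything in SI (GPa, ×10⁻⁶/K, MPa):
  silicon nitride: E = 311.0, α = 3.18, σ_y = 824.0 → σ = 123 MPa, n = 6.72
  stainless steel: E = 203.0, α = 16.4, σ_y = 546.0 → σ = 413 MPa, n = 1.32
  molybdenum: E = 325.2, α = 4.91, σ_y = 495.0 → σ = 198 MPa, n = 2.50
  nickel superalloy: E = 209.0, α = 13.1, σ_y = 1130 → σ = 339 MPa, n = 3.33
The minimum is stainless steel at n = 1.32.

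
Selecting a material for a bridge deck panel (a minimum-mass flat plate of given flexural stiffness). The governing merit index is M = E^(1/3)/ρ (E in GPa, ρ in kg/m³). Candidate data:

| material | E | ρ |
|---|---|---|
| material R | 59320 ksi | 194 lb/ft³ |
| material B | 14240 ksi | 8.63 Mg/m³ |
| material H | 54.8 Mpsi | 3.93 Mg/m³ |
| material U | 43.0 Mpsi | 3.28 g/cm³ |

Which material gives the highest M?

material R

Putting every candidate on a common basis:
  material R: E = 409.0 GPa, ρ = 3108 kg/m³
  material B: E = 98.18 GPa, ρ = 8630 kg/m³
  material H: E = 377.8 GPa, ρ = 3930 kg/m³
  material U: E = 296.5 GPa, ρ = 3280 kg/m³
  material R: M = 2.39×10⁻³
  material U: M = 2.03×10⁻³
  material H: M = 1.84×10⁻³
  material B: M = 0.535×10⁻³
Highest index: material R.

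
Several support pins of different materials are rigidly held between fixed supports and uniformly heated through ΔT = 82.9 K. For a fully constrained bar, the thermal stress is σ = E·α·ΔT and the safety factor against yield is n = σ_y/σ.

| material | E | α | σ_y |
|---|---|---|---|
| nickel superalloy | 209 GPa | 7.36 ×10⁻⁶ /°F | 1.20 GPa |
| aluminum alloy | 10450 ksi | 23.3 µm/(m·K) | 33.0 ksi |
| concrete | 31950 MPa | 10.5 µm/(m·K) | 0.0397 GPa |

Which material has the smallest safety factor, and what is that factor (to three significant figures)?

With everything in SI (GPa, ×10⁻⁶/K, MPa):
  nickel superalloy: E = 209.0, α = 13.2, σ_y = 1200 → σ = 230 MPa, n = 5.23
  aluminum alloy: E = 72.05, α = 23.3, σ_y = 227.5 → σ = 139 MPa, n = 1.63
  concrete: E = 31.95, α = 10.5, σ_y = 39.70 → σ = 27.8 MPa, n = 1.43
Smallest n: concrete with n = 1.43.

concrete, n = 1.43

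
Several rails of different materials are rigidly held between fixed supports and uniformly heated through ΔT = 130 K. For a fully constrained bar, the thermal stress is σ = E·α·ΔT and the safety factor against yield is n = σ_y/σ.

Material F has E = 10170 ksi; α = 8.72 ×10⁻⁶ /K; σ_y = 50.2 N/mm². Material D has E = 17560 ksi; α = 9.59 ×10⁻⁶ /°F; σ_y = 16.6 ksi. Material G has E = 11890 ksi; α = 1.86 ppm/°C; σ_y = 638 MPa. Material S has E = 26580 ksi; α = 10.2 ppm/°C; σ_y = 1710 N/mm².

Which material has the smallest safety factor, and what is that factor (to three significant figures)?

material D, n = 0.421

In consistent units (E in GPa, α in ×10⁻⁶/K, σ_y in MPa):
  material F: E = 70.12, α = 8.72, σ_y = 50.20 → σ = 79.5 MPa, n = 0.632
  material D: E = 121.1, α = 17.3, σ_y = 114.5 → σ = 272 MPa, n = 0.421
  material G: E = 81.98, α = 1.86, σ_y = 638.0 → σ = 19.8 MPa, n = 32.2
  material S: E = 183.3, α = 10.2, σ_y = 1710 → σ = 243 MPa, n = 7.04
Material D has the lowest safety factor, n = 0.421.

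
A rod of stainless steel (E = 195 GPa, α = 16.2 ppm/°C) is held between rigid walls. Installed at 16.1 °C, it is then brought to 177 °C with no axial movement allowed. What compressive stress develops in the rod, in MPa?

ΔT = 160.9 K. Constrained thermal stress σ = E·α·ΔT = 195.0×10³ MPa × 16.2×10⁻⁶ × 160.9 = 508 MPa (compressive).

508 MPa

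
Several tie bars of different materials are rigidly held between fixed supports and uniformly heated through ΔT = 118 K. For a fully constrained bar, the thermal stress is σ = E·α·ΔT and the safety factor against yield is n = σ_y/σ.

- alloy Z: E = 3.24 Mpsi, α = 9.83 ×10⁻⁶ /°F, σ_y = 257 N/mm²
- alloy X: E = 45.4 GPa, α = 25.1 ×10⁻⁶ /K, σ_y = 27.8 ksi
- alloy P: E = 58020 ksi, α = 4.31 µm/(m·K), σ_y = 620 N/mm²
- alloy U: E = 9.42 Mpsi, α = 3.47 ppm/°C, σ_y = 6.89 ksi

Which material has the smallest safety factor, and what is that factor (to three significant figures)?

Per material, after unit conversion:
  alloy Z: E = 22.34, α = 17.7, σ_y = 257.0 → σ = 46.6 MPa, n = 5.51
  alloy X: E = 45.40, α = 25.1, σ_y = 191.7 → σ = 134 MPa, n = 1.43
  alloy P: E = 400.0, α = 4.31, σ_y = 620.0 → σ = 203 MPa, n = 3.05
  alloy U: E = 64.95, α = 3.47, σ_y = 47.50 → σ = 26.6 MPa, n = 1.79
Alloy X has the lowest safety factor, n = 1.43.

alloy X, n = 1.43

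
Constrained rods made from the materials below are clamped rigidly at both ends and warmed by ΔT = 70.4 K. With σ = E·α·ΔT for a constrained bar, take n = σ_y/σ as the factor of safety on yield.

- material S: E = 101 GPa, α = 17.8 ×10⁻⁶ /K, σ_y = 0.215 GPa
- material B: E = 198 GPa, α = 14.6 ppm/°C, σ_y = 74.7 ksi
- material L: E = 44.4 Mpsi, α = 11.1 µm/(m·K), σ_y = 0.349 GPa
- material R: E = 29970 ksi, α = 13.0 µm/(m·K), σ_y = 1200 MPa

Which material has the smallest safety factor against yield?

material L

Per material, after unit conversion:
  material S: E = 101.0, α = 17.8, σ_y = 215.0 → σ = 127 MPa, n = 1.70
  material B: E = 198.0, α = 14.6, σ_y = 515.0 → σ = 204 MPa, n = 2.53
  material L: E = 306.1, α = 11.1, σ_y = 349.0 → σ = 239 MPa, n = 1.46
  material R: E = 206.6, α = 13.0, σ_y = 1200 → σ = 189 MPa, n = 6.35
Smallest n: material L with n = 1.46.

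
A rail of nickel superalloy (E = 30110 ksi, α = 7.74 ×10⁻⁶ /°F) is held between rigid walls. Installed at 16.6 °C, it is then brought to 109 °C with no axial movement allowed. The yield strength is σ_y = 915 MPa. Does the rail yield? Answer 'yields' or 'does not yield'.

E = 30110 ksi = 207.6 GPa.
α = 7.74×10⁻⁶/°F × 9/5 = 13.9×10⁻⁶/K.
ΔT = 92.40 K. Constrained thermal stress σ = E·α·ΔT = 207.6×10³ MPa × 13.9×10⁻⁶ × 92.40 = 267 MPa (compressive).
Compare to σ_y = 915 MPa: σ < σ_y, so it does not yield.

does not yield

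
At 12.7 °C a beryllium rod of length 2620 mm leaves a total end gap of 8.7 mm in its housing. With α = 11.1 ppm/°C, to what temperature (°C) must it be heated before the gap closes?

312 °C

α·L₀·ΔT = 8.7 mm ⇒ ΔT = 8.7 / (11.1×10⁻⁶ × 2620.0) = 299.2 K.
T = 12.7 + 299.2 = 311.9 °C.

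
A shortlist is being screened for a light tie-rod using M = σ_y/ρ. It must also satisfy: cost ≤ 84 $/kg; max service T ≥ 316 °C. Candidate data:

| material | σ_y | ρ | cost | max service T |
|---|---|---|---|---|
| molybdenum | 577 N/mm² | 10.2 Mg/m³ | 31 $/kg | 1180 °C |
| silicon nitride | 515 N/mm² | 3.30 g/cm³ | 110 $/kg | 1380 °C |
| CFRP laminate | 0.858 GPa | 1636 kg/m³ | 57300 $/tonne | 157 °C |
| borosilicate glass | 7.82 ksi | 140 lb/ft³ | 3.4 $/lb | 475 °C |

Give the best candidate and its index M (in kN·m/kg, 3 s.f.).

molybdenum, M = 56.6 kN·m/kg

Screen on constraints: cost ≤ 84 $/kg; max service T ≥ 316 °C. Survivors: molybdenum, borosilicate glass.
Normalizing units and computing the index:
  molybdenum: σ_y = 577.0 MPa, ρ = 10200 kg/m³
  borosilicate glass: σ_y = 53.92 MPa, ρ = 2243 kg/m³
  molybdenum: M = 56.6 kN·m/kg
  borosilicate glass: M = 24.0 kN·m/kg
Molybdenum ranks first.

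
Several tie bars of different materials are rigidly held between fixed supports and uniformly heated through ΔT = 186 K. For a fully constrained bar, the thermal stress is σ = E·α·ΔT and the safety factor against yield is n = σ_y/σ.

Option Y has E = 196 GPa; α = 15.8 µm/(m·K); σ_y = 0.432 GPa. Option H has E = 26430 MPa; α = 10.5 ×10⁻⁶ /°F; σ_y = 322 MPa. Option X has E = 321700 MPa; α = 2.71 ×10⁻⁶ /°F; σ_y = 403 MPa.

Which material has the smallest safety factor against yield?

Converting E to GPa, α to ×10⁻⁶/K, σ_y to MPa, then σ and n for each:
  option Y: E = 196.0, α = 15.8, σ_y = 432.0 → σ = 576 MPa, n = 0.750
  option H: E = 26.43, α = 18.9, σ_y = 322.0 → σ = 92.9 MPa, n = 3.47
  option X: E = 321.7, α = 4.88, σ_y = 403.0 → σ = 292 MPa, n = 1.38
Smallest n: option Y with n = 0.750.

option Y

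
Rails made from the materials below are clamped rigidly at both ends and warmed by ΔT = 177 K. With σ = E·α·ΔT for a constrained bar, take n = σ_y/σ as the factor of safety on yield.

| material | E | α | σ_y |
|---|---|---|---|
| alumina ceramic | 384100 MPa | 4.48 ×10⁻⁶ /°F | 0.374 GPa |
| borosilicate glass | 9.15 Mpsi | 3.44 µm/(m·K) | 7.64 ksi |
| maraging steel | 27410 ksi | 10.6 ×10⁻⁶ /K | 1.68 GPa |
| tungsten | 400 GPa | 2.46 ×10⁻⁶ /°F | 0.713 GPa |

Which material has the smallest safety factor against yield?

alumina ceramic

In consistent units (E in GPa, α in ×10⁻⁶/K, σ_y in MPa):
  alumina ceramic: E = 384.1, α = 8.06, σ_y = 374.0 → σ = 548 MPa, n = 0.682
  borosilicate glass: E = 63.09, α = 3.44, σ_y = 52.68 → σ = 38.4 MPa, n = 1.37
  maraging steel: E = 189.0, α = 10.6, σ_y = 1680 → σ = 355 MPa, n = 4.74
  tungsten: E = 400.0, α = 4.43, σ_y = 713.0 → σ = 314 MPa, n = 2.27
The minimum is alumina ceramic at n = 0.682.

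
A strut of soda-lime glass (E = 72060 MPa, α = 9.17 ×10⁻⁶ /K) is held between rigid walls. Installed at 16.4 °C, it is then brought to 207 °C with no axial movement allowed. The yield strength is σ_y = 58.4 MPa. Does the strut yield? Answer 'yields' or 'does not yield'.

E = 72060 MPa = 72.06 GPa.
ΔT = 190.6 K. Constrained thermal stress σ = E·α·ΔT = 72.06×10³ MPa × 9.17×10⁻⁶ × 190.6 = 126 MPa (compressive).
Compare to σ_y = 58.4 MPa: σ ≥ σ_y, so it yields.

yields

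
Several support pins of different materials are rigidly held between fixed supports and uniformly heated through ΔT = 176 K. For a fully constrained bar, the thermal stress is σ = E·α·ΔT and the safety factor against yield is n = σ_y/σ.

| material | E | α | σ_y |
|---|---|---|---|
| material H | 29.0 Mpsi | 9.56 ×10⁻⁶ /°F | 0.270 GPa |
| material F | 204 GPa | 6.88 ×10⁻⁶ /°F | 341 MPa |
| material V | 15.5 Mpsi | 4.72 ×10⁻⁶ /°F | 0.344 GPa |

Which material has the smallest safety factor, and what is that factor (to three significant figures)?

With everything in SI (GPa, ×10⁻⁶/K, MPa):
  material H: E = 199.9, α = 17.2, σ_y = 270.0 → σ = 606 MPa, n = 0.446
  material F: E = 204.0, α = 12.4, σ_y = 341.0 → σ = 445 MPa, n = 0.767
  material V: E = 106.9, α = 8.50, σ_y = 344.0 → σ = 160 MPa, n = 2.15
The minimum is material H at n = 0.446.

material H, n = 0.446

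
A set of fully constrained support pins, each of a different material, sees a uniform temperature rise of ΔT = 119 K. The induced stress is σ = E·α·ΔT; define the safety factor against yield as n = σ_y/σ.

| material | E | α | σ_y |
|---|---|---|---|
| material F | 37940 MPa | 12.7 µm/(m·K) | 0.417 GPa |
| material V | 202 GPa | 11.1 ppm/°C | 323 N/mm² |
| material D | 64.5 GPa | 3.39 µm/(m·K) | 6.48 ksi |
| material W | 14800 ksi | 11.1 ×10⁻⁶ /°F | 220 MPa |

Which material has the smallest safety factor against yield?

material W

With everything in SI (GPa, ×10⁻⁶/K, MPa):
  material F: E = 37.94, α = 12.7, σ_y = 417.0 → σ = 57.3 MPa, n = 7.27
  material V: E = 202.0, α = 11.1, σ_y = 323.0 → σ = 267 MPa, n = 1.21
  material D: E = 64.50, α = 3.39, σ_y = 44.68 → σ = 26.0 MPa, n = 1.72
  material W: E = 102.0, α = 20.0, σ_y = 220.0 → σ = 243 MPa, n = 0.907
Smallest n: material W with n = 0.907.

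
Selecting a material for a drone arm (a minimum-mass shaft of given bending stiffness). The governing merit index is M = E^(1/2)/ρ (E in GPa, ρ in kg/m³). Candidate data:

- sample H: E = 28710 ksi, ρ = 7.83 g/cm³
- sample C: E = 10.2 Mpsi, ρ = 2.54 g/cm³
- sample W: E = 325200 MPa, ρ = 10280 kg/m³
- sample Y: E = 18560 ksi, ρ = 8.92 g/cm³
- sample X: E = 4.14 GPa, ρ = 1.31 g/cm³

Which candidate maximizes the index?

In SI units:
  sample H: E = 197.9 GPa, ρ = 7830 kg/m³
  sample C: E = 70.33 GPa, ρ = 2540 kg/m³
  sample W: E = 325.2 GPa, ρ = 10280 kg/m³
  sample Y: E = 128.0 GPa, ρ = 8920 kg/m³
  sample X: E = 4.140 GPa, ρ = 1310 kg/m³
  sample C: M = 3.30×10⁻³
  sample H: M = 1.80×10⁻³
  sample W: M = 1.75×10⁻³
  sample X: M = 1.55×10⁻³
  sample Y: M = 1.27×10⁻³
Sample C has the largest M.

sample C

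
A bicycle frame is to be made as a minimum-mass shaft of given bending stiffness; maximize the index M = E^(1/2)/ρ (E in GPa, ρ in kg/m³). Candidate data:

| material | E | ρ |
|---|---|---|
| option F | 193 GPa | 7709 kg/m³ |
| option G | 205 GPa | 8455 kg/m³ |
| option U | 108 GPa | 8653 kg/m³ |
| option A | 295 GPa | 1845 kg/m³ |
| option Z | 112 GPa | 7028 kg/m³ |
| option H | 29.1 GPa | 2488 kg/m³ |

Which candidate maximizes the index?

option A

Per-candidate index values:
  option A: M = 9.31×10⁻³
  option H: M = 2.17×10⁻³
  option F: M = 1.80×10⁻³
  option G: M = 1.69×10⁻³
  option Z: M = 1.51×10⁻³
  option U: M = 1.20×10⁻³
The maximum is for option A.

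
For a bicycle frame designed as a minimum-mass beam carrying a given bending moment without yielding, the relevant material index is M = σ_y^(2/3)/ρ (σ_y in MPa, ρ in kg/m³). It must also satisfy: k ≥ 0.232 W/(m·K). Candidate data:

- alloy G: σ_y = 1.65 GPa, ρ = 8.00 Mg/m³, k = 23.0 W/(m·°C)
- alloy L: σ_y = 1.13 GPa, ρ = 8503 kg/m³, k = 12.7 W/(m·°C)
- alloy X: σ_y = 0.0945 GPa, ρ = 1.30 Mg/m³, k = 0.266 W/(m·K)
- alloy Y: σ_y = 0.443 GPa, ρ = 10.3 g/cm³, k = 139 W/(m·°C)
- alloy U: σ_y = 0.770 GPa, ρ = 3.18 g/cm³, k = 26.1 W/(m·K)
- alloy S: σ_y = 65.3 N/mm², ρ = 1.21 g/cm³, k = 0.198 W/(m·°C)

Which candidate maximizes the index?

Screen on constraints: k ≥ 0.232 W/(m·K). Survivors: alloy G, alloy L, alloy X, alloy Y, alloy U.
In SI units:
  alloy G: σ_y = 1650 MPa, ρ = 8000 kg/m³
  alloy L: σ_y = 1130 MPa, ρ = 8503 kg/m³
  alloy X: σ_y = 94.50 MPa, ρ = 1300 kg/m³
  alloy Y: σ_y = 443.0 MPa, ρ = 10300 kg/m³
  alloy U: σ_y = 770.0 MPa, ρ = 3180 kg/m³
  alloy U: M = 26.4×10⁻³
  alloy G: M = 17.5×10⁻³
  alloy X: M = 16.0×10⁻³
  alloy L: M = 12.8×10⁻³
  alloy Y: M = 5.64×10⁻³
Alloy U has the largest M.

alloy U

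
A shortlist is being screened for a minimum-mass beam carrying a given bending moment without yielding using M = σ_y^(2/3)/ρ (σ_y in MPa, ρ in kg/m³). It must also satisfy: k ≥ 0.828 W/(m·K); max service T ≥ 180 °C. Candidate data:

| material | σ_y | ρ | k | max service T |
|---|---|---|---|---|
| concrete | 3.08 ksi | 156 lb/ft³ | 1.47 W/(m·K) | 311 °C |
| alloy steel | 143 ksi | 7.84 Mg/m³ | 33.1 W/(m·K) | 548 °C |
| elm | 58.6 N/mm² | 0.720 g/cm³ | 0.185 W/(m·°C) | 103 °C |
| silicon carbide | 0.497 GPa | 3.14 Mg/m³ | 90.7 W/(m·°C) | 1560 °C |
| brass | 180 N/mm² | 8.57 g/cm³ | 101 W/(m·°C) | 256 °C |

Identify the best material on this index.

Screen on constraints: k ≥ 0.828 W/(m·K); max service T ≥ 180 °C. Survivors: concrete, alloy steel, silicon carbide, brass.
Normalizing units and computing the index:
  concrete: σ_y = 21.24 MPa, ρ = 2499 kg/m³
  alloy steel: σ_y = 986.0 MPa, ρ = 7840 kg/m³
  silicon carbide: σ_y = 497.0 MPa, ρ = 3140 kg/m³
  brass: σ_y = 180.0 MPa, ρ = 8570 kg/m³
  silicon carbide: M = 20.0×10⁻³
  alloy steel: M = 12.6×10⁻³
  brass: M = 3.72×10⁻³
  concrete: M = 3.07×10⁻³
Silicon carbide ranks first.

silicon carbide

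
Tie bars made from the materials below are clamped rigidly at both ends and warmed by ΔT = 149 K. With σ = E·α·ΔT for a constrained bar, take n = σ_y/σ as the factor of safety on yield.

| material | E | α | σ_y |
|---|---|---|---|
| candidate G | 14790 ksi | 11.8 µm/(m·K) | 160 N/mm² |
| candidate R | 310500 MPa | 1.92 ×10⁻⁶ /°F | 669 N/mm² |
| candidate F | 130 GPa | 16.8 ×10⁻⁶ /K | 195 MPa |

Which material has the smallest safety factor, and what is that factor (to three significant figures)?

candidate F, n = 0.599

In consistent units (E in GPa, α in ×10⁻⁶/K, σ_y in MPa):
  candidate G: E = 102.0, α = 11.8, σ_y = 160.0 → σ = 179 MPa, n = 0.892
  candidate R: E = 310.5, α = 3.46, σ_y = 669.0 → σ = 160 MPa, n = 4.18
  candidate F: E = 130.0, α = 16.8, σ_y = 195.0 → σ = 325 MPa, n = 0.599
The minimum is candidate F at n = 0.599.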